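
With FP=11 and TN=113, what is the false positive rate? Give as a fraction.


FPR = FP / (FP + TN) = 11 / 124 = 11/124.

11/124


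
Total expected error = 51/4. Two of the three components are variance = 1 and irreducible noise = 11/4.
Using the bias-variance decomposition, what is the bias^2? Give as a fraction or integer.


Total error = bias^2 + variance + irreducible noise. So bias^2 = 51/4 - 1 - 11/4 = 9.

9


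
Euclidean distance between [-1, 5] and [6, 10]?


d = sqrt(sum of squared differences). (-1-6)^2=49, (5-10)^2=25. Sum = 74.

sqrt(74)


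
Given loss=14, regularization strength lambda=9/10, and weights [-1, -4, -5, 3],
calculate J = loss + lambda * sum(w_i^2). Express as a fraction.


L2 sq norm = sum(w^2) = 51. J = 14 + 9/10 * 51 = 599/10.

599/10


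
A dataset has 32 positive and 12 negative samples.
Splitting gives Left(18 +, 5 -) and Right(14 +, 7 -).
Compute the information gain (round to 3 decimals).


H(parent) = 0.8454. H(left) = 0.7554, H(right) = 0.9183. Weighted = (23/44)*0.7554 + (21/44)*0.9183 = 0.8331. IG = 0.8454 - 0.8331 = 0.0123, which rounds to 0.012.

0.012


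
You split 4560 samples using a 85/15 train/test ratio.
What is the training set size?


Test set = 4560 * 15% = 684. Training set = 4560 - 684 = 3876.

3876


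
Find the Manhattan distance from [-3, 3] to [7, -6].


d = sum of absolute differences: |-3-7|=10 + |3--6|=9 = 19.

19


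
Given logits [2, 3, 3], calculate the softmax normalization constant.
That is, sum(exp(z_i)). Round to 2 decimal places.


Denom = e^2=7.3891 + e^3=20.0855 + e^3=20.0855. Sum = 47.5601, which rounds to 47.56.

47.56


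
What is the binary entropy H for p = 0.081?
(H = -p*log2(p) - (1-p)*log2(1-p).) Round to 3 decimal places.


H = -0.081*log2(0.081) - 0.919*log2(0.919) = 0.406.

0.406


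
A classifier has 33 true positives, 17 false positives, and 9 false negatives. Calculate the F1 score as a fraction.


Precision = 33/50 = 33/50. Recall = 33/42 = 11/14. F1 = 2*P*R/(P+R) = 33/46.

33/46


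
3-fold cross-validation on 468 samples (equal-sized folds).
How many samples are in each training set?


Each validation fold has 468/3 = 156 samples. Training set = 468 - 156 = 312.

312


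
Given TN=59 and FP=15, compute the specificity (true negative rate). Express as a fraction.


Specificity = TN / (TN + FP) = 59 / 74 = 59/74.

59/74


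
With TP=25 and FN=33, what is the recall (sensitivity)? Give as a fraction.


Recall = TP / (TP + FN) = 25 / 58 = 25/58.

25/58


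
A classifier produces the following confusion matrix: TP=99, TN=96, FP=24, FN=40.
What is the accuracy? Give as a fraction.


Accuracy = (TP + TN) / (TP + TN + FP + FN) = (99 + 96) / 259 = 195/259.

195/259


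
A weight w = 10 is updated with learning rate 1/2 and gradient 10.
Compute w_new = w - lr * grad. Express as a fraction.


w_new = 10 - 1/2 * 10 = 10 - 5 = 5.

5


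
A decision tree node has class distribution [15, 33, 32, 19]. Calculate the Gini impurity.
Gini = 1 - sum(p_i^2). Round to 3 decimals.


Total = 99. Proportions: 15/99, 33/99, 32/99, 19/99. sum(p_i^2) = 0.2754. Gini = 1 - 0.2754 = 0.7246, which rounds to 0.725.

0.725


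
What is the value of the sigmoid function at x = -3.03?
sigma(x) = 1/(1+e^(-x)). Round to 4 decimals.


sigma(-3.03) = 1/(1+e^(3.03)) = 1/(1+20.697233) = 1/21.697233 = 0.0461.

0.0461


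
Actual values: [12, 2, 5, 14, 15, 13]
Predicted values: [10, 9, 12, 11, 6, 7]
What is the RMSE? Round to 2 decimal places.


MSE = 38.0000. RMSE = sqrt(38.0000) = 6.16.

6.16


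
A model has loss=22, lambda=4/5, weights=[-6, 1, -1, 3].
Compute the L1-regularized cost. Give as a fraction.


L1 norm = sum(|w|) = 11. J = 22 + 4/5 * 11 = 154/5.

154/5


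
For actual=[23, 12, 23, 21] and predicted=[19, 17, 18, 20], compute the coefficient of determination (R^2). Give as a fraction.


Mean(y) = 79/4. SS_res = 67. SS_tot = 331/4. R^2 = 1 - 67/(331/4) = 63/331.

63/331


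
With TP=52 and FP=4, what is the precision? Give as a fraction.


Precision = TP / (TP + FP) = 52 / 56 = 13/14.

13/14


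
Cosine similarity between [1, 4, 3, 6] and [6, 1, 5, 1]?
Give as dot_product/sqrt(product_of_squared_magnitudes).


dot = 31. |a|^2 = 62, |b|^2 = 63. cos = 31/sqrt(3906).

31/sqrt(3906)


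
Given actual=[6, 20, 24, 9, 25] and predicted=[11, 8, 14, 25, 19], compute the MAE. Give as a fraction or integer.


MAE = (1/5) * (|6-11|=5 + |20-8|=12 + |24-14|=10 + |9-25|=16 + |25-19|=6). Sum = 49. MAE = 49/5.

49/5


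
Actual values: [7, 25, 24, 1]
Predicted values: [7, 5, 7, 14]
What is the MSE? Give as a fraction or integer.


MSE = (1/4) * ((7-7)^2=0 + (25-5)^2=400 + (24-7)^2=289 + (1-14)^2=169). Sum = 858. MSE = 429/2.

429/2


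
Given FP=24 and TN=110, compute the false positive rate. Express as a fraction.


FPR = FP / (FP + TN) = 24 / 134 = 12/67.

12/67


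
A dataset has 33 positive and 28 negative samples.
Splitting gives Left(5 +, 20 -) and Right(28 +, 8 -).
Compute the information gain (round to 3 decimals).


H(parent) = 0.9951. H(left) = 0.7219, H(right) = 0.7642. Weighted = (25/61)*0.7219 + (36/61)*0.7642 = 0.7469. IG = 0.9951 - 0.7469 = 0.2482, which rounds to 0.248.

0.248


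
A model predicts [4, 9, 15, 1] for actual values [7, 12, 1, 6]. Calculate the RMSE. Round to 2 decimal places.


MSE = 59.7500. RMSE = sqrt(59.7500) = 7.73.

7.73


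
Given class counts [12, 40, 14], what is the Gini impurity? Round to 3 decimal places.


Total = 66. Proportions: 12/66, 40/66, 14/66. sum(p_i^2) = 0.4454. Gini = 1 - 0.4454 = 0.5546, which rounds to 0.555.

0.555


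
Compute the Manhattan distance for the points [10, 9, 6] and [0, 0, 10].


d = sum of absolute differences: |10-0|=10 + |9-0|=9 + |6-10|=4 = 23.

23


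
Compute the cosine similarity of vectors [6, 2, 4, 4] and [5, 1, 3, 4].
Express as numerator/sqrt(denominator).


dot = 60. |a|^2 = 72, |b|^2 = 51. cos = 60/sqrt(3672).

60/sqrt(3672)


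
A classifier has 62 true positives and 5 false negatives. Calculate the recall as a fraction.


Recall = TP / (TP + FN) = 62 / 67 = 62/67.

62/67


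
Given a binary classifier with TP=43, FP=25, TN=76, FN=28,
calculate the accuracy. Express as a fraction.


Accuracy = (TP + TN) / (TP + TN + FP + FN) = (43 + 76) / 172 = 119/172.

119/172


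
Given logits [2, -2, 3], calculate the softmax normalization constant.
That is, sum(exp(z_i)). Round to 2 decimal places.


Denom = e^2=7.3891 + e^-2=0.1353 + e^3=20.0855. Sum = 27.6099, which rounds to 27.61.

27.61


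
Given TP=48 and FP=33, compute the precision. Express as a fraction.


Precision = TP / (TP + FP) = 48 / 81 = 16/27.

16/27


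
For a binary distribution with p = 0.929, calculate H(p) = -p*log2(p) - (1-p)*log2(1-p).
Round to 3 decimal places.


H = -0.929*log2(0.929) - 0.071*log2(0.071) = 0.370.

0.370


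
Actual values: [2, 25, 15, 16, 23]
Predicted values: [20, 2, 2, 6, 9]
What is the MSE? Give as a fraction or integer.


MSE = (1/5) * ((2-20)^2=324 + (25-2)^2=529 + (15-2)^2=169 + (16-6)^2=100 + (23-9)^2=196). Sum = 1318. MSE = 1318/5.

1318/5


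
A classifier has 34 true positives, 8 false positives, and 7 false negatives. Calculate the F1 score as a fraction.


Precision = 34/42 = 17/21. Recall = 34/41 = 34/41. F1 = 2*P*R/(P+R) = 68/83.

68/83


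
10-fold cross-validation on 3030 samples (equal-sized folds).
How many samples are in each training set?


Each validation fold has 3030/10 = 303 samples. Training set = 3030 - 303 = 2727.

2727


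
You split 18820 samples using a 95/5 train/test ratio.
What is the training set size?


Test set = 18820 * 5% = 941. Training set = 18820 - 941 = 17879.

17879


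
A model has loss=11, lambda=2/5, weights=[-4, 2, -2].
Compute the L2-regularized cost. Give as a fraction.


L2 sq norm = sum(w^2) = 24. J = 11 + 2/5 * 24 = 103/5.

103/5


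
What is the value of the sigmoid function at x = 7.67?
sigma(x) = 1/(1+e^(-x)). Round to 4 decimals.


sigma(7.67) = 1/(1+e^(-7.67)) = 1/(1+0.000467) = 1/1.000467 = 0.9995.

0.9995


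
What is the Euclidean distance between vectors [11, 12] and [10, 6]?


d = sqrt(sum of squared differences). (11-10)^2=1, (12-6)^2=36. Sum = 37.

sqrt(37)


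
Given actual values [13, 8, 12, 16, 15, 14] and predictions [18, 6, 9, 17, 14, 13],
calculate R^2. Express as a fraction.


Mean(y) = 13. SS_res = 41. SS_tot = 40. R^2 = 1 - 41/(40) = -1/40.

-1/40


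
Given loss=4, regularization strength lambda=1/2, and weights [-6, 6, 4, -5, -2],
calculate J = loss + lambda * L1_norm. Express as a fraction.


L1 norm = sum(|w|) = 23. J = 4 + 1/2 * 23 = 31/2.

31/2


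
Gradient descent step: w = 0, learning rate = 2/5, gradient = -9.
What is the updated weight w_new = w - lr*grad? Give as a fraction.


w_new = 0 - 2/5 * -9 = 0 - -18/5 = 18/5.

18/5


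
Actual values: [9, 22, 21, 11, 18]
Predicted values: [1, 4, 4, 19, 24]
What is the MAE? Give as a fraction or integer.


MAE = (1/5) * (|9-1|=8 + |22-4|=18 + |21-4|=17 + |11-19|=8 + |18-24|=6). Sum = 57. MAE = 57/5.

57/5


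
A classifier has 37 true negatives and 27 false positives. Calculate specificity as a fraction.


Specificity = TN / (TN + FP) = 37 / 64 = 37/64.

37/64


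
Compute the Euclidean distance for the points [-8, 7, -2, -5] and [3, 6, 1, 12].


d = sqrt(sum of squared differences). (-8-3)^2=121, (7-6)^2=1, (-2-1)^2=9, (-5-12)^2=289. Sum = 420.

sqrt(420)


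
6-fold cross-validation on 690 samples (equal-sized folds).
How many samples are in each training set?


Each validation fold has 690/6 = 115 samples. Training set = 690 - 115 = 575.

575


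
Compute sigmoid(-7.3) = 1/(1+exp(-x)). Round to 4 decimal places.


sigma(-7.3) = 1/(1+e^(7.3)) = 1/(1+1480.299928) = 1/1481.299928 = 0.0007.

0.0007


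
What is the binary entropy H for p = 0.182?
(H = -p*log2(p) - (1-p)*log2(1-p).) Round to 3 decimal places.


H = -0.182*log2(0.182) - 0.818*log2(0.818) = 0.684.

0.684


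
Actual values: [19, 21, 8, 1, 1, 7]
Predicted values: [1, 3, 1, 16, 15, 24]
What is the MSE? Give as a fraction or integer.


MSE = (1/6) * ((19-1)^2=324 + (21-3)^2=324 + (8-1)^2=49 + (1-16)^2=225 + (1-15)^2=196 + (7-24)^2=289). Sum = 1407. MSE = 469/2.

469/2


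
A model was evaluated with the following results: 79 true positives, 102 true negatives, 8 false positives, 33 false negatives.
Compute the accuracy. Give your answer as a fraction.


Accuracy = (TP + TN) / (TP + TN + FP + FN) = (79 + 102) / 222 = 181/222.

181/222


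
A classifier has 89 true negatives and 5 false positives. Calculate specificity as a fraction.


Specificity = TN / (TN + FP) = 89 / 94 = 89/94.

89/94


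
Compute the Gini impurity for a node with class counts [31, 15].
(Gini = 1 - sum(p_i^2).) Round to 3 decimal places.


Total = 46. Proportions: 31/46, 15/46. sum(p_i^2) = 0.5605. Gini = 1 - 0.5605 = 0.4395, which rounds to 0.440.

0.440


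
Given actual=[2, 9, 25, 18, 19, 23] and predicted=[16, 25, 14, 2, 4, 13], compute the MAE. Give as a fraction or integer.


MAE = (1/6) * (|2-16|=14 + |9-25|=16 + |25-14|=11 + |18-2|=16 + |19-4|=15 + |23-13|=10). Sum = 82. MAE = 41/3.

41/3


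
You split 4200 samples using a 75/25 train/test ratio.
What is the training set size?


Test set = 4200 * 25% = 1050. Training set = 4200 - 1050 = 3150.

3150


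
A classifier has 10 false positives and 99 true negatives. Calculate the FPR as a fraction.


FPR = FP / (FP + TN) = 10 / 109 = 10/109.

10/109


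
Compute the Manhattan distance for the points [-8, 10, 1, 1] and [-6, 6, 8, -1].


d = sum of absolute differences: |-8--6|=2 + |10-6|=4 + |1-8|=7 + |1--1|=2 = 15.

15


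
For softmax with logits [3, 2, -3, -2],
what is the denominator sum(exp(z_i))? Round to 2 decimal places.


Denom = e^3=20.0855 + e^2=7.3891 + e^-3=0.0498 + e^-2=0.1353. Sum = 27.6597, which rounds to 27.66.

27.66


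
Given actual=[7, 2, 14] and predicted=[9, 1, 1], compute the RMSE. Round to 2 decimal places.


MSE = 58.0000. RMSE = sqrt(58.0000) = 7.62.

7.62


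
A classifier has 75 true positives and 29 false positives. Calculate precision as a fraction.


Precision = TP / (TP + FP) = 75 / 104 = 75/104.

75/104


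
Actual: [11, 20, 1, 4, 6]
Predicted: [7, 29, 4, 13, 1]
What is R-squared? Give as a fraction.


Mean(y) = 42/5. SS_res = 212. SS_tot = 1106/5. R^2 = 1 - 212/(1106/5) = 23/553.

23/553


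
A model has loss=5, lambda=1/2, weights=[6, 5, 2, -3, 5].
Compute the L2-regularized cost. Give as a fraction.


L2 sq norm = sum(w^2) = 99. J = 5 + 1/2 * 99 = 109/2.

109/2


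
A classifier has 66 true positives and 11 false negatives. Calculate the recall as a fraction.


Recall = TP / (TP + FN) = 66 / 77 = 6/7.

6/7


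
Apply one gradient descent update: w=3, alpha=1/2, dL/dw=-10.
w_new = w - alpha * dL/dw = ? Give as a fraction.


w_new = 3 - 1/2 * -10 = 3 - -5 = 8.

8


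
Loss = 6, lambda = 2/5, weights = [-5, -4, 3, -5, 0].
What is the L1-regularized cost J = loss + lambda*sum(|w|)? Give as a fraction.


L1 norm = sum(|w|) = 17. J = 6 + 2/5 * 17 = 64/5.

64/5


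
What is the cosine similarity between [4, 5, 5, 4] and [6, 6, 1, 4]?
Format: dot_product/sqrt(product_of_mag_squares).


dot = 75. |a|^2 = 82, |b|^2 = 89. cos = 75/sqrt(7298).

75/sqrt(7298)


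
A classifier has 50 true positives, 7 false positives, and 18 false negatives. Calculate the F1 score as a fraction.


Precision = 50/57 = 50/57. Recall = 50/68 = 25/34. F1 = 2*P*R/(P+R) = 4/5.

4/5


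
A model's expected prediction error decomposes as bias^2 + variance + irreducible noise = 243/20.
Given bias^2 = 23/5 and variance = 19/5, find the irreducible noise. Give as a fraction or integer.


Total error = bias^2 + variance + irreducible noise. So irreducible noise = 243/20 - 23/5 - 19/5 = 15/4.

15/4


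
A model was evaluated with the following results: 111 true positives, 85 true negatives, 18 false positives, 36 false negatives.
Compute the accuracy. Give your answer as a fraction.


Accuracy = (TP + TN) / (TP + TN + FP + FN) = (111 + 85) / 250 = 98/125.

98/125


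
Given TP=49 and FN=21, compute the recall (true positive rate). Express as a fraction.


Recall = TP / (TP + FN) = 49 / 70 = 7/10.

7/10


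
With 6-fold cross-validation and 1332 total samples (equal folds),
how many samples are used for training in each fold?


Each validation fold has 1332/6 = 222 samples. Training set = 1332 - 222 = 1110.

1110


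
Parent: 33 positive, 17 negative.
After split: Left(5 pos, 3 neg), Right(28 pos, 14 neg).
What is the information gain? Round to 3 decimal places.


H(parent) = 0.9248. H(left) = 0.9544, H(right) = 0.9183. Weighted = (8/50)*0.9544 + (42/50)*0.9183 = 0.9241. IG = 0.9248 - 0.9241 = 0.0007, which rounds to 0.001.

0.001


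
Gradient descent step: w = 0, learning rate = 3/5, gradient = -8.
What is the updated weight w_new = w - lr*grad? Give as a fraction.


w_new = 0 - 3/5 * -8 = 0 - -24/5 = 24/5.

24/5


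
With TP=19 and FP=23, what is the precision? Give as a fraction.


Precision = TP / (TP + FP) = 19 / 42 = 19/42.

19/42


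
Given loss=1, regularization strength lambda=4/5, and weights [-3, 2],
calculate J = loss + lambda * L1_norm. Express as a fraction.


L1 norm = sum(|w|) = 5. J = 1 + 4/5 * 5 = 5.

5


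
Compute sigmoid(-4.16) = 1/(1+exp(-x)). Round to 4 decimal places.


sigma(-4.16) = 1/(1+e^(4.16)) = 1/(1+64.071523) = 1/65.071523 = 0.0154.

0.0154


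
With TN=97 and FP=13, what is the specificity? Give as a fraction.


Specificity = TN / (TN + FP) = 97 / 110 = 97/110.

97/110


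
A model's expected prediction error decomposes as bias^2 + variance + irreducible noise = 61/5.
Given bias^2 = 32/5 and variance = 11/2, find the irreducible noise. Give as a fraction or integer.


Total error = bias^2 + variance + irreducible noise. So irreducible noise = 61/5 - 32/5 - 11/2 = 3/10.

3/10


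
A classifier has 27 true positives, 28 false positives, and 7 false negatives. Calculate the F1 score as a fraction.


Precision = 27/55 = 27/55. Recall = 27/34 = 27/34. F1 = 2*P*R/(P+R) = 54/89.

54/89


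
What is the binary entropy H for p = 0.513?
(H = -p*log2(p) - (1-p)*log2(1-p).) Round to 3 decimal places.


H = -0.513*log2(0.513) - 0.487*log2(0.487) = 1.000.

1.000


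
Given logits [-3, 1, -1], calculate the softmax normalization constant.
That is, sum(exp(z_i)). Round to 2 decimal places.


Denom = e^-3=0.0498 + e^1=2.7183 + e^-1=0.3679. Sum = 3.1360, which rounds to 3.14.

3.14


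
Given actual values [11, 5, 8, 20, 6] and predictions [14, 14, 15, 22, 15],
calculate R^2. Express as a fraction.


Mean(y) = 10. SS_res = 224. SS_tot = 146. R^2 = 1 - 224/(146) = -39/73.

-39/73


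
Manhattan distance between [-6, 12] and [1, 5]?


d = sum of absolute differences: |-6-1|=7 + |12-5|=7 = 14.

14


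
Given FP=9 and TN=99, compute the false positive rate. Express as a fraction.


FPR = FP / (FP + TN) = 9 / 108 = 1/12.

1/12


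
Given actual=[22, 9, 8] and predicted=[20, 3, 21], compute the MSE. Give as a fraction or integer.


MSE = (1/3) * ((22-20)^2=4 + (9-3)^2=36 + (8-21)^2=169). Sum = 209. MSE = 209/3.

209/3


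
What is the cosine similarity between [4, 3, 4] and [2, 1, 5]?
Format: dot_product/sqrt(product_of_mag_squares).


dot = 31. |a|^2 = 41, |b|^2 = 30. cos = 31/sqrt(1230).

31/sqrt(1230)


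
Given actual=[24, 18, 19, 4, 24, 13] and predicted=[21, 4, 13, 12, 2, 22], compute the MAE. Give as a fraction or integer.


MAE = (1/6) * (|24-21|=3 + |18-4|=14 + |19-13|=6 + |4-12|=8 + |24-2|=22 + |13-22|=9). Sum = 62. MAE = 31/3.

31/3


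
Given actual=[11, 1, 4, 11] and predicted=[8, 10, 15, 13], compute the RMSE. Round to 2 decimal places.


MSE = 53.7500. RMSE = sqrt(53.7500) = 7.33.

7.33


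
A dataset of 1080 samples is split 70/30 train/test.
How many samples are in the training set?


Test set = 1080 * 30% = 324. Training set = 1080 - 324 = 756.

756


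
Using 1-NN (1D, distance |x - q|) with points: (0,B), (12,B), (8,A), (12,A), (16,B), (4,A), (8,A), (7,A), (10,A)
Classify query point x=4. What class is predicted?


Distances: |0-4|=4, |12-4|=8, |8-4|=4, |12-4|=8, |16-4|=12, |4-4|=0, |8-4|=4, |7-4|=3, |10-4|=6. 1 nearest: (4,A). Counts: {'A': 1}. Majority class: A.

A


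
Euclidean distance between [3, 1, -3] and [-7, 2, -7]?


d = sqrt(sum of squared differences). (3--7)^2=100, (1-2)^2=1, (-3--7)^2=16. Sum = 117.

sqrt(117)


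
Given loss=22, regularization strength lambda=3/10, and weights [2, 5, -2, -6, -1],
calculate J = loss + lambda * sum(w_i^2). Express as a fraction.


L2 sq norm = sum(w^2) = 70. J = 22 + 3/10 * 70 = 43.

43


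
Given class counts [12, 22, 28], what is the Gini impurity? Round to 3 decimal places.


Total = 62. Proportions: 12/62, 22/62, 28/62. sum(p_i^2) = 0.3673. Gini = 1 - 0.3673 = 0.6327, which rounds to 0.633.

0.633


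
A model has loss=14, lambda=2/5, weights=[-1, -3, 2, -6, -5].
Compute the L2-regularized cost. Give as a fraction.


L2 sq norm = sum(w^2) = 75. J = 14 + 2/5 * 75 = 44.

44


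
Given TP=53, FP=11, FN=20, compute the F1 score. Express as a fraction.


Precision = 53/64 = 53/64. Recall = 53/73 = 53/73. F1 = 2*P*R/(P+R) = 106/137.

106/137


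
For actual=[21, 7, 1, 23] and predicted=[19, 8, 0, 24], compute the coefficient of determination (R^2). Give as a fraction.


Mean(y) = 13. SS_res = 7. SS_tot = 344. R^2 = 1 - 7/(344) = 337/344.

337/344


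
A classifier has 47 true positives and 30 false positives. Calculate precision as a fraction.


Precision = TP / (TP + FP) = 47 / 77 = 47/77.

47/77


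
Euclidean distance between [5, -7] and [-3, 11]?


d = sqrt(sum of squared differences). (5--3)^2=64, (-7-11)^2=324. Sum = 388.

sqrt(388)


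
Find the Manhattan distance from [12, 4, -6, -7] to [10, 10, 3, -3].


d = sum of absolute differences: |12-10|=2 + |4-10|=6 + |-6-3|=9 + |-7--3|=4 = 21.

21


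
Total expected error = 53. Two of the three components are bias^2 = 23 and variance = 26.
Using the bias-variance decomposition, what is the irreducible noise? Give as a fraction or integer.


Total error = bias^2 + variance + irreducible noise. So irreducible noise = 53 - 23 - 26 = 4.

4


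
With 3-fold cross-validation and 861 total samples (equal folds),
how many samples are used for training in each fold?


Each validation fold has 861/3 = 287 samples. Training set = 861 - 287 = 574.

574


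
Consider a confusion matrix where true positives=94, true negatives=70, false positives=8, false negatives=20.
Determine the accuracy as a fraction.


Accuracy = (TP + TN) / (TP + TN + FP + FN) = (94 + 70) / 192 = 41/48.

41/48


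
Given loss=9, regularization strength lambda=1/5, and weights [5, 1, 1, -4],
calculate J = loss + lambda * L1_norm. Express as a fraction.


L1 norm = sum(|w|) = 11. J = 9 + 1/5 * 11 = 56/5.

56/5


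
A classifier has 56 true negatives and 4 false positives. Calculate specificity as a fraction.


Specificity = TN / (TN + FP) = 56 / 60 = 14/15.

14/15


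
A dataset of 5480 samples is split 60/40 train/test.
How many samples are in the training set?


Test set = 5480 * 40% = 2192. Training set = 5480 - 2192 = 3288.

3288


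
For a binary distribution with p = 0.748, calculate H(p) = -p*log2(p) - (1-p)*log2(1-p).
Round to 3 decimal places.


H = -0.748*log2(0.748) - 0.252*log2(0.252) = 0.814.

0.814


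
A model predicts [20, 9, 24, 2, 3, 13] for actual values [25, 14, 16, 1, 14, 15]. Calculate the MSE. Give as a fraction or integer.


MSE = (1/6) * ((25-20)^2=25 + (14-9)^2=25 + (16-24)^2=64 + (1-2)^2=1 + (14-3)^2=121 + (15-13)^2=4). Sum = 240. MSE = 40.

40


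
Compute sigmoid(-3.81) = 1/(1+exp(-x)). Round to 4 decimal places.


sigma(-3.81) = 1/(1+e^(3.81)) = 1/(1+45.150439) = 1/46.150439 = 0.0217.

0.0217


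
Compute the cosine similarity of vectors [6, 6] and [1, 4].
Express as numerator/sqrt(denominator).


dot = 30. |a|^2 = 72, |b|^2 = 17. cos = 30/sqrt(1224).

30/sqrt(1224)


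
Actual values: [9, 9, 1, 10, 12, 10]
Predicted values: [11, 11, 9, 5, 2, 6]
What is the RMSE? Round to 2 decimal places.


MSE = 35.5000. RMSE = sqrt(35.5000) = 5.96.

5.96


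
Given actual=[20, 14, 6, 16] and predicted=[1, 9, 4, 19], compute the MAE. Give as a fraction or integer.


MAE = (1/4) * (|20-1|=19 + |14-9|=5 + |6-4|=2 + |16-19|=3). Sum = 29. MAE = 29/4.

29/4


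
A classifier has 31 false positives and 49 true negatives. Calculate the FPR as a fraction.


FPR = FP / (FP + TN) = 31 / 80 = 31/80.

31/80


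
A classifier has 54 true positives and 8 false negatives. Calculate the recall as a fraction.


Recall = TP / (TP + FN) = 54 / 62 = 27/31.

27/31


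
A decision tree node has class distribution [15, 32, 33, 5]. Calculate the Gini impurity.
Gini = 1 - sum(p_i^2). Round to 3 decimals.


Total = 85. Proportions: 15/85, 32/85, 33/85, 5/85. sum(p_i^2) = 0.3271. Gini = 1 - 0.3271 = 0.6729, which rounds to 0.673.

0.673


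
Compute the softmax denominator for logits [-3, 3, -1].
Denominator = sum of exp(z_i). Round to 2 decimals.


Denom = e^-3=0.0498 + e^3=20.0855 + e^-1=0.3679. Sum = 20.5032, which rounds to 20.50.

20.50


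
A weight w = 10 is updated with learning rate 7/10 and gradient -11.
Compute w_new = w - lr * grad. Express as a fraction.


w_new = 10 - 7/10 * -11 = 10 - -77/10 = 177/10.

177/10


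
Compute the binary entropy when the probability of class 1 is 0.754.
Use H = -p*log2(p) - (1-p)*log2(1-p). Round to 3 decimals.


H = -0.754*log2(0.754) - 0.246*log2(0.246) = 0.805.

0.805


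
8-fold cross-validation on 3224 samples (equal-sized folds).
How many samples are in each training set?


Each validation fold has 3224/8 = 403 samples. Training set = 3224 - 403 = 2821.

2821


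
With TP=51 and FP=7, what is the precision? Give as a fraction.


Precision = TP / (TP + FP) = 51 / 58 = 51/58.

51/58


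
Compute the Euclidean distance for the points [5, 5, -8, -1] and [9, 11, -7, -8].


d = sqrt(sum of squared differences). (5-9)^2=16, (5-11)^2=36, (-8--7)^2=1, (-1--8)^2=49. Sum = 102.

sqrt(102)


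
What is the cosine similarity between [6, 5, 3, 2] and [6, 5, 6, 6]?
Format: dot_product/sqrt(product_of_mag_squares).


dot = 91. |a|^2 = 74, |b|^2 = 133. cos = 91/sqrt(9842).

91/sqrt(9842)


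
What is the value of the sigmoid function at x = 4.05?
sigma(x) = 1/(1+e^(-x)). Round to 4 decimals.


sigma(4.05) = 1/(1+e^(-4.05)) = 1/(1+0.017422) = 1/1.017422 = 0.9829.

0.9829


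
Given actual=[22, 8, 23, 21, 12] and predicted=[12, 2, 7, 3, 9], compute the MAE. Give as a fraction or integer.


MAE = (1/5) * (|22-12|=10 + |8-2|=6 + |23-7|=16 + |21-3|=18 + |12-9|=3). Sum = 53. MAE = 53/5.

53/5


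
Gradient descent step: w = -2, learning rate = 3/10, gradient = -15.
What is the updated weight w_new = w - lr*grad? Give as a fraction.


w_new = -2 - 3/10 * -15 = -2 - -9/2 = 5/2.

5/2


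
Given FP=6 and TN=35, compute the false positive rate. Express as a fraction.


FPR = FP / (FP + TN) = 6 / 41 = 6/41.

6/41


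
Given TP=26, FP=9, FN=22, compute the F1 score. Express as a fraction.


Precision = 26/35 = 26/35. Recall = 26/48 = 13/24. F1 = 2*P*R/(P+R) = 52/83.

52/83


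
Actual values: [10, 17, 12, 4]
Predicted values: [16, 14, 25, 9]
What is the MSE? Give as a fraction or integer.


MSE = (1/4) * ((10-16)^2=36 + (17-14)^2=9 + (12-25)^2=169 + (4-9)^2=25). Sum = 239. MSE = 239/4.

239/4


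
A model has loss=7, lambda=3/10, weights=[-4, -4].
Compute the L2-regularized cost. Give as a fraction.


L2 sq norm = sum(w^2) = 32. J = 7 + 3/10 * 32 = 83/5.

83/5


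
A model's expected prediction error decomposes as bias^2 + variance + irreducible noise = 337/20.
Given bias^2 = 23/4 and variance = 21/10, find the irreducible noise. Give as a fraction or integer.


Total error = bias^2 + variance + irreducible noise. So irreducible noise = 337/20 - 23/4 - 21/10 = 9.

9


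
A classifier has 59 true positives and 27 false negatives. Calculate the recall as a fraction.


Recall = TP / (TP + FN) = 59 / 86 = 59/86.

59/86


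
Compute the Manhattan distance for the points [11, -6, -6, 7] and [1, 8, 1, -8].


d = sum of absolute differences: |11-1|=10 + |-6-8|=14 + |-6-1|=7 + |7--8|=15 = 46.

46


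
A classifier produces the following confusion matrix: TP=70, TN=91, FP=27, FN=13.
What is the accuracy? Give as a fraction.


Accuracy = (TP + TN) / (TP + TN + FP + FN) = (70 + 91) / 201 = 161/201.

161/201


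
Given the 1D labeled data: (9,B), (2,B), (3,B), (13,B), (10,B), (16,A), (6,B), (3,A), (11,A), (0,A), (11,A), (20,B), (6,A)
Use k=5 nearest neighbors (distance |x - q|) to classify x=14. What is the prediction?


Distances: |9-14|=5, |2-14|=12, |3-14|=11, |13-14|=1, |10-14|=4, |16-14|=2, |6-14|=8, |3-14|=11, |11-14|=3, |0-14|=14, |11-14|=3, |20-14|=6, |6-14|=8. 5 nearest: (13,B), (16,A), (11,A), (11,A), (10,B). Counts: {'B': 2, 'A': 3}. Majority class: A.

A


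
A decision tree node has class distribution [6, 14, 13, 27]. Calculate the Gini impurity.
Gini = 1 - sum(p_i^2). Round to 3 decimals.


Total = 60. Proportions: 6/60, 14/60, 13/60, 27/60. sum(p_i^2) = 0.3139. Gini = 1 - 0.3139 = 0.6861, which rounds to 0.686.

0.686


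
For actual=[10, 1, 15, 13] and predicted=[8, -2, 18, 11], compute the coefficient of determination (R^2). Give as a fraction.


Mean(y) = 39/4. SS_res = 26. SS_tot = 459/4. R^2 = 1 - 26/(459/4) = 355/459.

355/459


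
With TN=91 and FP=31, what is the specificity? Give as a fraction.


Specificity = TN / (TN + FP) = 91 / 122 = 91/122.

91/122


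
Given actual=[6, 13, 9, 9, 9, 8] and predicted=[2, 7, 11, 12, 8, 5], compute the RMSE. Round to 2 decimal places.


MSE = 12.5000. RMSE = sqrt(12.5000) = 3.54.

3.54


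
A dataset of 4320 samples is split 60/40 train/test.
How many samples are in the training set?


Test set = 4320 * 40% = 1728. Training set = 4320 - 1728 = 2592.

2592


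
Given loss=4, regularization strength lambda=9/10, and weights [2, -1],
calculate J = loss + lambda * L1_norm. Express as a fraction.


L1 norm = sum(|w|) = 3. J = 4 + 9/10 * 3 = 67/10.

67/10


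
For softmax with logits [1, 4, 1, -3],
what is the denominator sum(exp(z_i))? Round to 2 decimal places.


Denom = e^1=2.7183 + e^4=54.5982 + e^1=2.7183 + e^-3=0.0498. Sum = 60.0846, which rounds to 60.08.

60.08


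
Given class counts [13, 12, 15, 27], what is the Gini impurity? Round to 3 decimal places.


Total = 67. Proportions: 13/67, 12/67, 15/67, 27/67. sum(p_i^2) = 0.2822. Gini = 1 - 0.2822 = 0.7178, which rounds to 0.718.

0.718


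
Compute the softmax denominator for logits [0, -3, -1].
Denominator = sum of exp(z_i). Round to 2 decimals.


Denom = e^0=1.0000 + e^-3=0.0498 + e^-1=0.3679. Sum = 1.4177, which rounds to 1.42.

1.42


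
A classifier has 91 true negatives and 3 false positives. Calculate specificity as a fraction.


Specificity = TN / (TN + FP) = 91 / 94 = 91/94.

91/94


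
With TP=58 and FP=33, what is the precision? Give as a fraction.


Precision = TP / (TP + FP) = 58 / 91 = 58/91.

58/91


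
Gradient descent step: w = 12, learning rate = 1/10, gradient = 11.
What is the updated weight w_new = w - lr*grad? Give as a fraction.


w_new = 12 - 1/10 * 11 = 12 - 11/10 = 109/10.

109/10


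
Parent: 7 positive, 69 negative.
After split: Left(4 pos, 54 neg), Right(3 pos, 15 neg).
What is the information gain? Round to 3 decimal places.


H(parent) = 0.4435. H(left) = 0.3621, H(right) = 0.6500. Weighted = (58/76)*0.3621 + (18/76)*0.6500 = 0.4303. IG = 0.4435 - 0.4303 = 0.0132, which rounds to 0.013.

0.013


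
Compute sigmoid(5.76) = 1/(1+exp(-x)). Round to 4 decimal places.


sigma(5.76) = 1/(1+e^(-5.76)) = 1/(1+0.003151) = 1/1.003151 = 0.9969.

0.9969


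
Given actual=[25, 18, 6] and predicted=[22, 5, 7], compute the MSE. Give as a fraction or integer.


MSE = (1/3) * ((25-22)^2=9 + (18-5)^2=169 + (6-7)^2=1). Sum = 179. MSE = 179/3.

179/3


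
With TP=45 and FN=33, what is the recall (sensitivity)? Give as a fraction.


Recall = TP / (TP + FN) = 45 / 78 = 15/26.

15/26


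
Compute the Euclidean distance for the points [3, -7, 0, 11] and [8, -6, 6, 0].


d = sqrt(sum of squared differences). (3-8)^2=25, (-7--6)^2=1, (0-6)^2=36, (11-0)^2=121. Sum = 183.

sqrt(183)


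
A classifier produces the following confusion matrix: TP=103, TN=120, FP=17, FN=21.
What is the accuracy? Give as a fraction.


Accuracy = (TP + TN) / (TP + TN + FP + FN) = (103 + 120) / 261 = 223/261.

223/261


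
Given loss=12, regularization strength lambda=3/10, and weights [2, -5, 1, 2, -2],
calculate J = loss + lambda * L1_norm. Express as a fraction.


L1 norm = sum(|w|) = 12. J = 12 + 3/10 * 12 = 78/5.

78/5


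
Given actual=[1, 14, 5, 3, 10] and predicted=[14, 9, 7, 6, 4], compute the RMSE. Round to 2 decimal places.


MSE = 48.6000. RMSE = sqrt(48.6000) = 6.97.

6.97


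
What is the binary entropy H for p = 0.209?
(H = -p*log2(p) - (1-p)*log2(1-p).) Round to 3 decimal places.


H = -0.209*log2(0.209) - 0.791*log2(0.791) = 0.740.

0.740


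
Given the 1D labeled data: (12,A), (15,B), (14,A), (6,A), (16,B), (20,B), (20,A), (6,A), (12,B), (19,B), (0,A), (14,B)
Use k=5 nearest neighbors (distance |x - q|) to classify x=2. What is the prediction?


Distances: |12-2|=10, |15-2|=13, |14-2|=12, |6-2|=4, |16-2|=14, |20-2|=18, |20-2|=18, |6-2|=4, |12-2|=10, |19-2|=17, |0-2|=2, |14-2|=12. 5 nearest: (0,A), (6,A), (6,A), (12,A), (12,B). Counts: {'A': 4, 'B': 1}. Majority class: A.

A


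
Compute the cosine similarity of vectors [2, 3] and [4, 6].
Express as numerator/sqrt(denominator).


dot = 26. |a|^2 = 13, |b|^2 = 52. cos = 26/sqrt(676).

26/sqrt(676)


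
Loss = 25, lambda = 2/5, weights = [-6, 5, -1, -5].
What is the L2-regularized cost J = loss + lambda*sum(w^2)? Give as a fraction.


L2 sq norm = sum(w^2) = 87. J = 25 + 2/5 * 87 = 299/5.

299/5


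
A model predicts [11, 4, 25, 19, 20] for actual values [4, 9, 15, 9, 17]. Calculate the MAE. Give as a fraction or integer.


MAE = (1/5) * (|4-11|=7 + |9-4|=5 + |15-25|=10 + |9-19|=10 + |17-20|=3). Sum = 35. MAE = 7.

7


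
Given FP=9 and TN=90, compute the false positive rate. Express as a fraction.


FPR = FP / (FP + TN) = 9 / 99 = 1/11.

1/11


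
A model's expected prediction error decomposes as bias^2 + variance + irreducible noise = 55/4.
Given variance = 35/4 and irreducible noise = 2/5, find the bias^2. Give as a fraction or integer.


Total error = bias^2 + variance + irreducible noise. So bias^2 = 55/4 - 35/4 - 2/5 = 23/5.

23/5


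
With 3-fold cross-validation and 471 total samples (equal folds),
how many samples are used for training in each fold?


Each validation fold has 471/3 = 157 samples. Training set = 471 - 157 = 314.

314


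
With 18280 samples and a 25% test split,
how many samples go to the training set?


Test set = 18280 * 25% = 4570. Training set = 18280 - 4570 = 13710.

13710


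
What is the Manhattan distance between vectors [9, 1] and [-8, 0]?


d = sum of absolute differences: |9--8|=17 + |1-0|=1 = 18.

18


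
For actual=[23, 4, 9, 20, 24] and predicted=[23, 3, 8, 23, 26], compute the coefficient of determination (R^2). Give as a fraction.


Mean(y) = 16. SS_res = 15. SS_tot = 322. R^2 = 1 - 15/(322) = 307/322.

307/322


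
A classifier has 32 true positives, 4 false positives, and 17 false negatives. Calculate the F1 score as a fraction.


Precision = 32/36 = 8/9. Recall = 32/49 = 32/49. F1 = 2*P*R/(P+R) = 64/85.

64/85


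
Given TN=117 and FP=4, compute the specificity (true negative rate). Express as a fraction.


Specificity = TN / (TN + FP) = 117 / 121 = 117/121.

117/121


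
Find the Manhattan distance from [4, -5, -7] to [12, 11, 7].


d = sum of absolute differences: |4-12|=8 + |-5-11|=16 + |-7-7|=14 = 38.

38


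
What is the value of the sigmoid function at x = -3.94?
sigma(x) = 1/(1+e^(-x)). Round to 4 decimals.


sigma(-3.94) = 1/(1+e^(3.94)) = 1/(1+51.418601) = 1/52.418601 = 0.0191.

0.0191


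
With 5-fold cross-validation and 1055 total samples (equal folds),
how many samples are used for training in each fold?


Each validation fold has 1055/5 = 211 samples. Training set = 1055 - 211 = 844.

844


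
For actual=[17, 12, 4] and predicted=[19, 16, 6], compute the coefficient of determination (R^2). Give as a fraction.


Mean(y) = 11. SS_res = 24. SS_tot = 86. R^2 = 1 - 24/(86) = 31/43.

31/43


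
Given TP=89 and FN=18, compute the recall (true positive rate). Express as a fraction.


Recall = TP / (TP + FN) = 89 / 107 = 89/107.

89/107


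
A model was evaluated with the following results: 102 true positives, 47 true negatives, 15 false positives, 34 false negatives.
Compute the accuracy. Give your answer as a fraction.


Accuracy = (TP + TN) / (TP + TN + FP + FN) = (102 + 47) / 198 = 149/198.

149/198


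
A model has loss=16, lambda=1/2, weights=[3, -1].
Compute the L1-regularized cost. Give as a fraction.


L1 norm = sum(|w|) = 4. J = 16 + 1/2 * 4 = 18.

18


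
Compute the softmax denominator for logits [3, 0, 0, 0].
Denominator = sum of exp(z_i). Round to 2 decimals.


Denom = e^3=20.0855 + e^0=1.0000 + e^0=1.0000 + e^0=1.0000. Sum = 23.0855, which rounds to 23.09.

23.09


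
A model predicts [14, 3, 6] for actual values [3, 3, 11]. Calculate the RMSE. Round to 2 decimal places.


MSE = 48.6667. RMSE = sqrt(48.6667) = 6.98.

6.98


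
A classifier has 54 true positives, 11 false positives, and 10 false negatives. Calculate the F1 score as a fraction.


Precision = 54/65 = 54/65. Recall = 54/64 = 27/32. F1 = 2*P*R/(P+R) = 36/43.

36/43


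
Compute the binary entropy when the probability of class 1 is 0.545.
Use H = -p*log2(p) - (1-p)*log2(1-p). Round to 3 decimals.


H = -0.545*log2(0.545) - 0.455*log2(0.455) = 0.994.

0.994


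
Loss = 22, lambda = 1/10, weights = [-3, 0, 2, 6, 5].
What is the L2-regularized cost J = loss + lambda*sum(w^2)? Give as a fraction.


L2 sq norm = sum(w^2) = 74. J = 22 + 1/10 * 74 = 147/5.

147/5


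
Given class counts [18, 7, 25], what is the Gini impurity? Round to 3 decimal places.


Total = 50. Proportions: 18/50, 7/50, 25/50. sum(p_i^2) = 0.3992. Gini = 1 - 0.3992 = 0.6008, which rounds to 0.601.

0.601


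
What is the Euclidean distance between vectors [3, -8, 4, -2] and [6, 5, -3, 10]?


d = sqrt(sum of squared differences). (3-6)^2=9, (-8-5)^2=169, (4--3)^2=49, (-2-10)^2=144. Sum = 371.

sqrt(371)


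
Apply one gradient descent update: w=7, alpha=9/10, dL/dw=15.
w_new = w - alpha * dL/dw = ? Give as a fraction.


w_new = 7 - 9/10 * 15 = 7 - 27/2 = -13/2.

-13/2


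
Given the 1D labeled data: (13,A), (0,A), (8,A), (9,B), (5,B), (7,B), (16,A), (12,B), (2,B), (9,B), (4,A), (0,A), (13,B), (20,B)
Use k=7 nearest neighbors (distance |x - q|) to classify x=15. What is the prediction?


Distances: |13-15|=2, |0-15|=15, |8-15|=7, |9-15|=6, |5-15|=10, |7-15|=8, |16-15|=1, |12-15|=3, |2-15|=13, |9-15|=6, |4-15|=11, |0-15|=15, |13-15|=2, |20-15|=5. 7 nearest: (16,A), (13,A), (13,B), (12,B), (20,B), (9,B), (9,B). Counts: {'A': 2, 'B': 5}. Majority class: B.

B


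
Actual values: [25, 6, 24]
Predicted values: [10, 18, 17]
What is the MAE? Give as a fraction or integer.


MAE = (1/3) * (|25-10|=15 + |6-18|=12 + |24-17|=7). Sum = 34. MAE = 34/3.

34/3


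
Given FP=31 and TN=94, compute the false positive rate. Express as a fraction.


FPR = FP / (FP + TN) = 31 / 125 = 31/125.

31/125


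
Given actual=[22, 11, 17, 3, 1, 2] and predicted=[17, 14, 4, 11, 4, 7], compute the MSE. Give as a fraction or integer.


MSE = (1/6) * ((22-17)^2=25 + (11-14)^2=9 + (17-4)^2=169 + (3-11)^2=64 + (1-4)^2=9 + (2-7)^2=25). Sum = 301. MSE = 301/6.

301/6


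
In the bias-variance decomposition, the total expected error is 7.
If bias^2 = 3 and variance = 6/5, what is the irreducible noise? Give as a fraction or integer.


Total error = bias^2 + variance + irreducible noise. So irreducible noise = 7 - 3 - 6/5 = 14/5.

14/5


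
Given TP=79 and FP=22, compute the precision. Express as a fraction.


Precision = TP / (TP + FP) = 79 / 101 = 79/101.

79/101


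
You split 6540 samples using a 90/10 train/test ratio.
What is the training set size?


Test set = 6540 * 10% = 654. Training set = 6540 - 654 = 5886.

5886


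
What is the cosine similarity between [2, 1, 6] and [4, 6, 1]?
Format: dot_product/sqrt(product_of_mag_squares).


dot = 20. |a|^2 = 41, |b|^2 = 53. cos = 20/sqrt(2173).

20/sqrt(2173)


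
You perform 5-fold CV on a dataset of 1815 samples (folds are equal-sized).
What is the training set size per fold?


Each validation fold has 1815/5 = 363 samples. Training set = 1815 - 363 = 1452.

1452


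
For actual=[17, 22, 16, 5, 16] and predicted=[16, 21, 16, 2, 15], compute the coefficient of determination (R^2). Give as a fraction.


Mean(y) = 76/5. SS_res = 12. SS_tot = 774/5. R^2 = 1 - 12/(774/5) = 119/129.

119/129


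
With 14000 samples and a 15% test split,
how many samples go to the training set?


Test set = 14000 * 15% = 2100. Training set = 14000 - 2100 = 11900.

11900


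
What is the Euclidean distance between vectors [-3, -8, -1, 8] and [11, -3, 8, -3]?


d = sqrt(sum of squared differences). (-3-11)^2=196, (-8--3)^2=25, (-1-8)^2=81, (8--3)^2=121. Sum = 423.

sqrt(423)
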